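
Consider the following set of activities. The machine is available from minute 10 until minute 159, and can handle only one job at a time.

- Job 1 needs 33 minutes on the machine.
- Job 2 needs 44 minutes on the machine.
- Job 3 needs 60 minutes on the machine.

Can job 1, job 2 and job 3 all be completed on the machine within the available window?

The machine window is 159 − 10 = 149 minutes.
Running back to back, the jobs need 33 + 44 + 60 = 137 minutes on the machine.
Since 137 ≤ 149, they fit within the window.

Yes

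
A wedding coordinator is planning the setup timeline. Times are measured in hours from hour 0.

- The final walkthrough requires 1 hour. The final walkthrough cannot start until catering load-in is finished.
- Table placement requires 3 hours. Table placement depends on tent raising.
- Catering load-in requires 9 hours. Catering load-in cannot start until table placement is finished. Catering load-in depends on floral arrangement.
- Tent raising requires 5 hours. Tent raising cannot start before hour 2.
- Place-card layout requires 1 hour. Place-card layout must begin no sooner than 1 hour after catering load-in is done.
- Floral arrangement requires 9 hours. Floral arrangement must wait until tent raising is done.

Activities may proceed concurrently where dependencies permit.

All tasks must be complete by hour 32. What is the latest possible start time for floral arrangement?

Nothing follows place-card layout; the deadline of hour 32 is its only limit. It must start by 32 − 1 = hour 31.
To finish by hour 32, the final walkthrough (duration 1) must start no later than hour 31.
Catering load-in feeds place-card layout (must start by hour 31, minus 1-hour gap → hour 30); the final walkthrough (must start by hour 31). Taking the minimum, catering load-in must finish by hour 30 and start by 30 − 9 = hour 21.
Since catering load-in (must start by hour 21) depends on it, floral arrangement must finish by hour 21. Backing off its 9-hour duration gives a latest start of hour 12.

12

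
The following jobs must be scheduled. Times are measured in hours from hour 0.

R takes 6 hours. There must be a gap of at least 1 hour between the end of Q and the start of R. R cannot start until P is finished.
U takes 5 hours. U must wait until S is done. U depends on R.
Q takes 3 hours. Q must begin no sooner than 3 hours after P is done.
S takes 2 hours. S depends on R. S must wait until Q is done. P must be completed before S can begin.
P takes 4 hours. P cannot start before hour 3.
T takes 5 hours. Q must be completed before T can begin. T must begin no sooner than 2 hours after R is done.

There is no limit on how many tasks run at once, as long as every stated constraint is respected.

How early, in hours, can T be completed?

P cannot begin until its own release at hour 3. It runs from hour 3 to 3 + 4 = hour 7.
After P (finishes hour 7, plus 3-hour gap → hour 10), Q can start at hour 10 and finishes at hour 13.
R needs all of Q (finishes hour 13, plus 1-hour gap → hour 14); P (finishes hour 7). That puts its earliest start at hour 14; it finishes at 14 + 6 = hour 20.
T cannot start until Q (finishes hour 13); R (finishes hour 20, plus 2-hour gap → hour 22). The controlling bound is hour 22, so T finishes at 22 + 5 = hour 27.

27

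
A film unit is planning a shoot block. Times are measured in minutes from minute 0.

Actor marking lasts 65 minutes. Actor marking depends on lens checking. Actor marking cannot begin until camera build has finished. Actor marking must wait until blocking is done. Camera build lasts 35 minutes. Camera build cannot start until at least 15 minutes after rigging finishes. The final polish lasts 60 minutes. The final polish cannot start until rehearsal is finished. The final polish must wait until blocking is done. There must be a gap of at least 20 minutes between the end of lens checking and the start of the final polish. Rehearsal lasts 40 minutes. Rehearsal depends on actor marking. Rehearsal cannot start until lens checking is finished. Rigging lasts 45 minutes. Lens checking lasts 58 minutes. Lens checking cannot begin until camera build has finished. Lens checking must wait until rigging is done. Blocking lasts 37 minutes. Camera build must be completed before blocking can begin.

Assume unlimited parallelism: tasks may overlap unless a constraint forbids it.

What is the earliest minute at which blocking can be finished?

Rigging has no prerequisites, so it starts at minute 0 and finishes at minute 45.
After rigging (finishes minute 45, plus 15-minute gap → minute 60), camera build can start at minute 60 and finishes at minute 95.
Blocking waits on camera build (finishes minute 95), so it starts at minute 95 and finishes at 95 + 37 = minute 132.

132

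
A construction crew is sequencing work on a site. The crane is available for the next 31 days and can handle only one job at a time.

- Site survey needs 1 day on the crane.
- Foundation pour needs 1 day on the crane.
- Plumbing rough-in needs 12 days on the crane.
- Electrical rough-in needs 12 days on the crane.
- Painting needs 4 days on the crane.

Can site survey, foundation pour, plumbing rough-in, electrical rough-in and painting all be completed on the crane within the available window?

Yes

Running back to back, the jobs need 1 + 1 + 12 + 12 + 4 = 30 days on the crane.
Since 30 ≤ 31, they fit within the window.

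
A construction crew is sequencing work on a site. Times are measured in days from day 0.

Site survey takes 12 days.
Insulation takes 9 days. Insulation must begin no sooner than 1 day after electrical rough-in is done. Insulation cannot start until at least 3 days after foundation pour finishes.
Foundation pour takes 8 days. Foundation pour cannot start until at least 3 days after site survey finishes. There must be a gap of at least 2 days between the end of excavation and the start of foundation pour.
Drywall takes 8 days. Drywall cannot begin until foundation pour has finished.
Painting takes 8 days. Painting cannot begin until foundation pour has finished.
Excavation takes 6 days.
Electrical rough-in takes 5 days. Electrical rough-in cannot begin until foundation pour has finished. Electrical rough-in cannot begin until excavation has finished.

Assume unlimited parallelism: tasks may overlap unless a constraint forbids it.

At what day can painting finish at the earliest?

31

Excavation has no prerequisites, so it starts at day 0 and finishes at day 6.
Nothing blocks site survey, so it runs from day 0 to day 12.
Foundation pour needs all of site survey (finishes day 12, plus 3-day gap → day 15); excavation (finishes day 6, plus 2-day gap → day 8). That puts its earliest start at day 15; it finishes at 15 + 8 = day 23.
Painting waits on foundation pour (finishes day 23), so it starts at day 23 and finishes at 23 + 8 = day 31.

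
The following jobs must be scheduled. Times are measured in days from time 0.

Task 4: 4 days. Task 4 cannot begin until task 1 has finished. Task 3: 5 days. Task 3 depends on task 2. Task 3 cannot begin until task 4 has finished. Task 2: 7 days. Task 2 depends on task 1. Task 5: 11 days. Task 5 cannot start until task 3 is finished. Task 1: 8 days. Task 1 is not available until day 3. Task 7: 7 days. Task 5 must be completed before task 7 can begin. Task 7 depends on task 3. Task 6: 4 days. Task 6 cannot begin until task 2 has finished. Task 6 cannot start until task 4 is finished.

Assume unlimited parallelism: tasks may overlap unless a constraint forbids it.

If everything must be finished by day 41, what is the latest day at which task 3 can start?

18

Task 7 must finish by day 41; it takes 7 days, so it must start by 41 − 7 = day 34.
Task 5 must finish before task 7 (must start by day 34). With an 11-day duration, task 5 must start by 34 − 11 = day 23.
Task 3 feeds task 5 (must start by day 23); task 7 (must start by day 34). Taking the minimum, task 3 must finish by day 23 and start by 23 − 5 = day 18.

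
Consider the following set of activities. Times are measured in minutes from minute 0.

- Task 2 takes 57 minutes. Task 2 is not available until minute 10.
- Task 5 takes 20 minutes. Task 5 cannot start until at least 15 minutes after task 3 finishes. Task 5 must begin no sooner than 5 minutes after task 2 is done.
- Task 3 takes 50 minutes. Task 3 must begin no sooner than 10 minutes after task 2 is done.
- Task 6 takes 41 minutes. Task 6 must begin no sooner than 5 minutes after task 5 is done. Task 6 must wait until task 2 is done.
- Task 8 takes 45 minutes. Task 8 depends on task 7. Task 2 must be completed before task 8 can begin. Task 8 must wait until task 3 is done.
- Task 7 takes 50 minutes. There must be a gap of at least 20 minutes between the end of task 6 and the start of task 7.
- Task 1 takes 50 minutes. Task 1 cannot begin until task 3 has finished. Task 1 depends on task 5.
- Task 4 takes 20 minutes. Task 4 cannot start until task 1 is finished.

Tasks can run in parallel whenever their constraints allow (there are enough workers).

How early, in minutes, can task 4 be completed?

232

Task 2 cannot begin until its own release at minute 10. It runs from minute 10 to 10 + 57 = minute 67.
After task 2 (finishes minute 67, plus 10-minute gap → minute 77), task 3 can start at minute 77 and finishes at minute 127.
Task 5 needs all of task 3 (finishes minute 127, plus 15-minute gap → minute 142); task 2 (finishes minute 67, plus 5-minute gap → minute 72). That puts its earliest start at minute 142; it finishes at 142 + 20 = minute 162.
Task 1 needs all of task 3 (finishes minute 127); task 5 (finishes minute 162). That puts its earliest start at minute 162; it finishes at 162 + 50 = minute 212.
Task 4 waits on task 1 (finishes minute 212), so it starts at minute 212 and finishes at 212 + 20 = minute 232.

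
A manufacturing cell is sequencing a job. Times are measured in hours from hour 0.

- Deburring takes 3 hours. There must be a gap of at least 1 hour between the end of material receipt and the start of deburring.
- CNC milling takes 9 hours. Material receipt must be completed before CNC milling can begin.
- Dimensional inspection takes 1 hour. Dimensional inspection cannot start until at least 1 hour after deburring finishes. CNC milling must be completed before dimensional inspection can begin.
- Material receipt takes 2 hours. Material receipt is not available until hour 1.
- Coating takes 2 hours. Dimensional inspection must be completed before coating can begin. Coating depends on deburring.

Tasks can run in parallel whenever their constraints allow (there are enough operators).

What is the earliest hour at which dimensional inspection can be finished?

13

Material receipt cannot begin until its own release at hour 1. It runs from hour 1 to 1 + 2 = hour 3.
CNC milling waits on material receipt (finishes hour 3), so it starts at hour 3 and finishes at 3 + 9 = hour 12.
After material receipt (finishes hour 3, plus 1-hour gap → hour 4), deburring can start at hour 4 and finishes at hour 7.
Dimensional inspection has to wait for deburring (finishes hour 7, plus 1-hour gap → hour 8); CNC milling (finishes hour 12). The latest of these is hour 12, so dimensional inspection runs hour 12 to 12 + 1 = hour 13.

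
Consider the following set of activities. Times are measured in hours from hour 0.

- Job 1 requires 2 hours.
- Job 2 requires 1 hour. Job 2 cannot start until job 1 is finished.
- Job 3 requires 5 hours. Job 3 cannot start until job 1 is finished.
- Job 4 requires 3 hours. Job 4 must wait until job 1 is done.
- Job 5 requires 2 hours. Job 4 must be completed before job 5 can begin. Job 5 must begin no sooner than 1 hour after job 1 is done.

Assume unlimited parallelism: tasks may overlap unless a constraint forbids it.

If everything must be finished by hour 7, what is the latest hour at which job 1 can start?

0

Nothing follows job 2; the deadline of hour 7 is its only limit. It must start by 7 − 1 = hour 6.
Job 3 must finish by hour 7; it takes 5 hours, so it must start by 7 − 5 = hour 2.
Nothing follows job 5; the deadline of hour 7 is its only limit. It must start by 7 − 2 = hour 5.
Since job 5 (must start by hour 5) depends on it, job 4 must finish by hour 5. Backing off its 3-hour duration gives a latest start of hour 2.
Job 1 must finish in time for job 2 (must start by hour 6); job 3 (must start by hour 2); job 4 (must start by hour 2); job 5 (must start by hour 5, minus 1-hour gap → hour 4). The tightest is hour 2, so job 1 must start by 2 − 2 = hour 0.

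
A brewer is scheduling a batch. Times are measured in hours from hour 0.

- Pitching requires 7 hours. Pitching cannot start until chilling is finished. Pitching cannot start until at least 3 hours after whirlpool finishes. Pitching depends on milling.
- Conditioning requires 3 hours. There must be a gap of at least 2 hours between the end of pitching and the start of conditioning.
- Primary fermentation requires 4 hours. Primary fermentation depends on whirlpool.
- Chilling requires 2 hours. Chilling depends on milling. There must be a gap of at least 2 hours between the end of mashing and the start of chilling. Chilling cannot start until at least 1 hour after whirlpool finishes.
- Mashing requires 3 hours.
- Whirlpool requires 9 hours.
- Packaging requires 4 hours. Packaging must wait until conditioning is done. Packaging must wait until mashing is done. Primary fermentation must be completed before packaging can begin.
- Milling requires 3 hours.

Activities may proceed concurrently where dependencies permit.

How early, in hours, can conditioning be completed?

Whirlpool can start immediately at hour 0; it finishes at hour 9.
Mashing has no prerequisites, so it starts at hour 0 and finishes at hour 3.
Nothing blocks milling, so it runs from hour 0 to hour 3.
For chilling: milling (finishes hour 3); mashing (finishes hour 3, plus 2-hour gap → hour 5); whirlpool (finishes hour 9, plus 1-hour gap → hour 10). Taking the maximum gives a start of hour 10, and it finishes at 10 + 2 = hour 12.
For pitching: chilling (finishes hour 12); whirlpool (finishes hour 9, plus 3-hour gap → hour 12); milling (finishes hour 3). Taking the maximum gives a start of hour 12, and it finishes at 12 + 7 = hour 19.
Conditioning cannot begin until pitching (finishes hour 19, plus 2-hour gap → hour 21). It runs from hour 21 to 21 + 3 = hour 24.

24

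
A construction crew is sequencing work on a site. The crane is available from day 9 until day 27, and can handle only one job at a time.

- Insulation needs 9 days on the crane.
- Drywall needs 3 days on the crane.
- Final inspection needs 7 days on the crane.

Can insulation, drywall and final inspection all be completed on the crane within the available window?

The crane window is 27 − 9 = 18 days.
Running back to back, the jobs need 9 + 3 + 7 = 19 days on the crane.
Since 19 > 18, they cannot all fit.

No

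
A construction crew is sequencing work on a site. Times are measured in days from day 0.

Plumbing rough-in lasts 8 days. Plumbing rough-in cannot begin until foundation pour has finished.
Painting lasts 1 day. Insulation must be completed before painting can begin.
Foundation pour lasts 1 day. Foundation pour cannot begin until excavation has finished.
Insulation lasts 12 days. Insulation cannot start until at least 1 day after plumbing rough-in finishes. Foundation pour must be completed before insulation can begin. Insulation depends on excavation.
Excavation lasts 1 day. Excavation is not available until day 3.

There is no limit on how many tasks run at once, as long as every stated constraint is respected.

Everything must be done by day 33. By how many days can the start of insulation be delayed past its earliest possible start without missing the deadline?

6

After its own release at day 3, excavation can start at day 3 and finishes at day 4.
Foundation pour cannot begin until excavation (finishes day 4). It runs from day 4 to 4 + 1 = day 5.
After foundation pour (finishes day 5), plumbing rough-in can start at day 5 and finishes at day 13.
Insulation needs all of plumbing rough-in (finishes day 13, plus 1-day gap → day 14); foundation pour (finishes day 5); excavation (finishes day 4). That puts its earliest start at day 14; it finishes at 14 + 12 = day 26.

Working backward from the deadline:
Painting must finish by day 33; it takes 1 day, so it must start by 33 − 1 = day 32.
Insulation must finish before painting (must start by day 32). With a 12-day duration, insulation must start by 32 − 12 = day 20.
So insulation can start as early as day 14 and as late as day 20, giving 20 − 14 = 6 days of slack.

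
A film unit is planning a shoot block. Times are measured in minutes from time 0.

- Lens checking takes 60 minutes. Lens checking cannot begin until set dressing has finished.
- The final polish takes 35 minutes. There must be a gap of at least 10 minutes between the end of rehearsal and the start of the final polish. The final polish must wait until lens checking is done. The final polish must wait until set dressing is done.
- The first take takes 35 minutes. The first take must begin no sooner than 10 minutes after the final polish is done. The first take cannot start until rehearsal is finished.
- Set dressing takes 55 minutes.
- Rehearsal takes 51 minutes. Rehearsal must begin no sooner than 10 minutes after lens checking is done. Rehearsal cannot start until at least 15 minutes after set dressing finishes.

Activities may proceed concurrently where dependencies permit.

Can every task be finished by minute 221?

No

Set dressing can start immediately at minute 0; it finishes at minute 55.
Lens checking waits on set dressing (finishes minute 55), so it starts at minute 55 and finishes at 55 + 60 = minute 115.
Rehearsal has to wait for lens checking (finishes minute 115, plus 10-minute gap → minute 125); set dressing (finishes minute 55, plus 15-minute gap → minute 70). The latest of these is minute 125, so rehearsal runs minute 125 to 125 + 51 = minute 176.
The final polish has to wait for rehearsal (finishes minute 176, plus 10-minute gap → minute 186); lens checking (finishes minute 115); set dressing (finishes minute 55). The latest of these is minute 186, so the final polish runs minute 186 to 186 + 35 = minute 221.
The first take has to wait for the final polish (finishes minute 221, plus 10-minute gap → minute 231); rehearsal (finishes minute 176). The latest of these is minute 231, so the first take runs minute 231 to 231 + 35 = minute 266.
The earliest everything can be done is minute 266, which is after the deadline of 221, so it is not possible.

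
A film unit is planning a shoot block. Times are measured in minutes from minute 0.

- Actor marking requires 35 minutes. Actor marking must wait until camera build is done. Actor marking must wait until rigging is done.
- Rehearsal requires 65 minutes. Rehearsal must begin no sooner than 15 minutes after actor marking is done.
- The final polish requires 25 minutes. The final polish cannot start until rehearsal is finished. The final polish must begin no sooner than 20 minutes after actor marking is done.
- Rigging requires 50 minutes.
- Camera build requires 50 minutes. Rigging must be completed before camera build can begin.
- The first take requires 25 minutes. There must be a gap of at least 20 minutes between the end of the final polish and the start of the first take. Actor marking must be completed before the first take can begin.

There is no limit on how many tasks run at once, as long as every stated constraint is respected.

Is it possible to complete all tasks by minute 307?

Nothing blocks rigging, so it runs from minute 0 to minute 50.
After rigging (finishes minute 50), camera build can start at minute 50 and finishes at minute 100.
Actor marking needs all of camera build (finishes minute 100); rigging (finishes minute 50). That puts its earliest start at minute 100; it finishes at 100 + 35 = minute 135.
After actor marking (finishes minute 135, plus 15-minute gap → minute 150), rehearsal can start at minute 150 and finishes at minute 215.
The final polish cannot start until rehearsal (finishes minute 215); actor marking (finishes minute 135, plus 20-minute gap → minute 155). The controlling bound is minute 215, so the final polish finishes at 215 + 25 = minute 240.
For the first take: the final polish (finishes minute 240, plus 20-minute gap → minute 260); actor marking (finishes minute 135). Taking the maximum gives a start of minute 260, and it finishes at 260 + 25 = minute 285.
Every task is finished by minute 285, which is no later than the deadline of 307, so the schedule is feasible.

Yes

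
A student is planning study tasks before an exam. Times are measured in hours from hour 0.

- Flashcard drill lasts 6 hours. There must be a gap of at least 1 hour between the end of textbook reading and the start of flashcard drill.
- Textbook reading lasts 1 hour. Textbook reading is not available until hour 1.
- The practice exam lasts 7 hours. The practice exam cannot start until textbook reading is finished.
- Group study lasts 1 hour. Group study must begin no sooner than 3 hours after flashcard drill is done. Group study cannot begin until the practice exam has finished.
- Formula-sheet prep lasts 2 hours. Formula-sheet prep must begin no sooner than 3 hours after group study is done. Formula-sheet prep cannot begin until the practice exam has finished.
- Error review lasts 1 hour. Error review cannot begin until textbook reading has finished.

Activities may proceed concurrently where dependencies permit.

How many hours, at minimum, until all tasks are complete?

Textbook reading waits on its own release at hour 1, so it starts at hour 1 and finishes at 1 + 1 = hour 2.
Error review cannot begin until textbook reading (finishes hour 2). It runs from hour 2 to 2 + 1 = hour 3.
The practice exam waits on textbook reading (finishes hour 2), so it starts at hour 2 and finishes at 2 + 7 = hour 9.
After textbook reading (finishes hour 2, plus 1-hour gap → hour 3), flashcard drill can start at hour 3 and finishes at hour 9.
Group study cannot start until flashcard drill (finishes hour 9, plus 3-hour gap → hour 12); the practice exam (finishes hour 9). The controlling bound is hour 12, so group study finishes at 12 + 1 = hour 13.
For formula-sheet prep: group study (finishes hour 13, plus 3-hour gap → hour 16); the practice exam (finishes hour 9). Taking the maximum gives a start of hour 16, and it finishes at 16 + 2 = hour 18.
All tasks are finished once the last one completes. Finish times: Textbook reading at 2, Flashcard drill at 9, The practice exam at 9, Error review at 3, Group study at 13, Formula-sheet prep at 18. The latest is hour 18.

18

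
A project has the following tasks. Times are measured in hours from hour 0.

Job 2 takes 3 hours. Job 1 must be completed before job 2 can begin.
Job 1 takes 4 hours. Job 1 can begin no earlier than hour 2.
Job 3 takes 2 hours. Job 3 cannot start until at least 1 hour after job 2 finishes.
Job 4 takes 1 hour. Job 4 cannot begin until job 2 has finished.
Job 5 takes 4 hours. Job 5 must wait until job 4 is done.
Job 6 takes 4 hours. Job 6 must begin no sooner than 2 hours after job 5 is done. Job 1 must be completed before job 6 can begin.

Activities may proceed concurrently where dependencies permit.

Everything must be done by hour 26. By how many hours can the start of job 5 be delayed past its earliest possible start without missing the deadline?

Job 1 cannot begin until its own release at hour 2. It runs from hour 2 to 2 + 4 = hour 6.
Job 2 cannot begin until job 1 (finishes hour 6). It runs from hour 6 to 6 + 3 = hour 9.
Job 4 waits on job 2 (finishes hour 9), so it starts at hour 9 and finishes at 9 + 1 = hour 10.
After job 4 (finishes hour 10), job 5 can start at hour 10 and finishes at hour 14.

Working backward from the deadline:
To finish by hour 26, job 6 (duration 4) must start no later than hour 22.
Since job 6 (must start by hour 22, minus 2-hour gap → hour 20) depends on it, job 5 must finish by hour 20. Backing off its 4-hour duration gives a latest start of hour 16.
So job 5 can start as early as hour 10 and as late as hour 16, giving 16 − 10 = 6 hours of slack.

6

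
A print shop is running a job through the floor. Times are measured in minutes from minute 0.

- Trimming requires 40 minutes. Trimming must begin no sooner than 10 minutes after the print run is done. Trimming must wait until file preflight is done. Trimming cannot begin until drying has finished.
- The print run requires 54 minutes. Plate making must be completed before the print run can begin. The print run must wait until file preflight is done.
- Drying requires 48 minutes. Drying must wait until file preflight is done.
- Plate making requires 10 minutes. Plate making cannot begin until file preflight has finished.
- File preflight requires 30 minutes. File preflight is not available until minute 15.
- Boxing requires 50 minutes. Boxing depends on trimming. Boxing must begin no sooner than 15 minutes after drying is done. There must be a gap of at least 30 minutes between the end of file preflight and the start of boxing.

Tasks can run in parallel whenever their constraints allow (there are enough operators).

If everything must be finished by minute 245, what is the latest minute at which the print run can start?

91

Boxing has no dependents, so it just needs to finish by minute 245. Starting by 245 − 50 = minute 195 achieves that.
Trimming has to be done before boxing (must start by minute 195). That means finishing by minute 195, i.e. starting by 195 − 40 = minute 155.
The print run must finish before trimming (must start by minute 155, minus 10-minute gap → minute 145). With a 54-minute duration, the print run must start by 145 − 54 = minute 91.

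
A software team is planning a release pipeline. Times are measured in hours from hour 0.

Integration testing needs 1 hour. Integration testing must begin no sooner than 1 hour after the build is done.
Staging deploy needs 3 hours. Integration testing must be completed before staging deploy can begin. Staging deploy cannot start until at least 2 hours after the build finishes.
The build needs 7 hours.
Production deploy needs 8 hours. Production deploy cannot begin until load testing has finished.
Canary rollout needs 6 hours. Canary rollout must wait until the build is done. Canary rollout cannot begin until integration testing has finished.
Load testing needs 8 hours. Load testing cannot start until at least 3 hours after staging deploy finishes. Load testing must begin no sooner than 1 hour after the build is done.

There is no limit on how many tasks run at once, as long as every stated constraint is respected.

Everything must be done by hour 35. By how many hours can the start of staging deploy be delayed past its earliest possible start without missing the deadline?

The build can start immediately at hour 0; it finishes at hour 7.
Integration testing waits on the build (finishes hour 7, plus 1-hour gap → hour 8), so it starts at hour 8 and finishes at 8 + 1 = hour 9.
Staging deploy has to wait for integration testing (finishes hour 9); the build (finishes hour 7, plus 2-hour gap → hour 9). The latest of these is hour 9, so staging deploy runs hour 9 to 9 + 3 = hour 12.

Working backward from the deadline:
Production deploy must finish by hour 35; it takes 8 hours, so it must start by 35 − 8 = hour 27.
Since production deploy (must start by hour 27) depends on it, load testing must finish by hour 27. Backing off its 8-hour duration gives a latest start of hour 19.
Staging deploy has to be done before load testing (must start by hour 19, minus 3-hour gap → hour 16). That means finishing by hour 16, i.e. starting by 16 − 3 = hour 13.
So staging deploy can start as early as hour 9 and as late as hour 13, giving 13 − 9 = 4 hours of slack.

4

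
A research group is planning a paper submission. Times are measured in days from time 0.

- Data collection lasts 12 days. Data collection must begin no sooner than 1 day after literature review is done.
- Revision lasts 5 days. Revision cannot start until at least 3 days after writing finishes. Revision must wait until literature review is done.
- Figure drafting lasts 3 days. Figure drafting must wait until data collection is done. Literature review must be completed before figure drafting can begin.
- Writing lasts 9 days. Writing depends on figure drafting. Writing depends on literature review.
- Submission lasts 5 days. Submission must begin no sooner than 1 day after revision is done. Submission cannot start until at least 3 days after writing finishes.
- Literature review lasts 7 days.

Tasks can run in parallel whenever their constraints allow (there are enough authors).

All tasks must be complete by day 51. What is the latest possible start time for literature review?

5

To finish by day 51, submission (duration 5) must start no later than day 46.
Revision feeds into submission (must start by day 46, minus 1-day gap → day 45); so revision must finish by day 45 and therefore start by day 40.
For writing: revision (must start by day 40, minus 3-day gap → day 37); submission (must start by day 46, minus 3-day gap → day 43). The most restrictive is day 37; with a 9-day duration, writing must start by day 28.
Figure drafting feeds into writing (must start by day 28); so figure drafting must finish by day 28 and therefore start by day 25.
Data collection feeds into figure drafting (must start by day 25); so data collection must finish by day 25 and therefore start by day 13.
For literature review: data collection (must start by day 13, minus 1-day gap → day 12); figure drafting (must start by day 25); writing (must start by day 28); revision (must start by day 40). The most restrictive is day 12; with a 7-day duration, literature review must start by day 5.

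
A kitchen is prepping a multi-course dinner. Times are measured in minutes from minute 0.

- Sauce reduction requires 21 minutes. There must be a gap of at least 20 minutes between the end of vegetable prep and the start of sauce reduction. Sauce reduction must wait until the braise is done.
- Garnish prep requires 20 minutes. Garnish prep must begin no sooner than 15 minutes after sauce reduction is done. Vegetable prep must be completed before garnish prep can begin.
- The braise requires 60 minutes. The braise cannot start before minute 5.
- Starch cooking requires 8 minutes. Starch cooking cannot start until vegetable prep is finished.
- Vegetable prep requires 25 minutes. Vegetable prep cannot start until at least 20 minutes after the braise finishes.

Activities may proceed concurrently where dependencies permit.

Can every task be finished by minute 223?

After its own release at minute 5, the braise can start at minute 5 and finishes at minute 65.
After the braise (finishes minute 65, plus 20-minute gap → minute 85), vegetable prep can start at minute 85 and finishes at minute 110.
After vegetable prep (finishes minute 110), starch cooking can start at minute 110 and finishes at minute 118.
For sauce reduction: vegetable prep (finishes minute 110, plus 20-minute gap → minute 130); the braise (finishes minute 65). Taking the maximum gives a start of minute 130, and it finishes at 130 + 21 = minute 151.
For garnish prep: sauce reduction (finishes minute 151, plus 15-minute gap → minute 166); vegetable prep (finishes minute 110). Taking the maximum gives a start of minute 166, and it finishes at 166 + 20 = minute 186.
Every task is finished by minute 186, which is no later than the deadline of 223, so the schedule is feasible.

Yes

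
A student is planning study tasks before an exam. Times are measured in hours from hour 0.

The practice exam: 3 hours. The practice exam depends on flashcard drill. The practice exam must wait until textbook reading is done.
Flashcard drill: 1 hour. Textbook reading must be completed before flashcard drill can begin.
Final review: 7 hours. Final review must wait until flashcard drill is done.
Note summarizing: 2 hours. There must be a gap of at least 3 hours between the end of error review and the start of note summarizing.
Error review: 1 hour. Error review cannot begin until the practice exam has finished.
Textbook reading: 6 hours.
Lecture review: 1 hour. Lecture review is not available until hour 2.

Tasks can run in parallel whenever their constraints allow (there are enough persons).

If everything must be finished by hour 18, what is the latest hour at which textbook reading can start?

2

Note summarizing must finish by hour 18; it takes 2 hours, so it must start by 18 − 2 = hour 16.
Error review has to be done before note summarizing (must start by hour 16, minus 3-hour gap → hour 13). That means finishing by hour 13, i.e. starting by 13 − 1 = hour 12.
Since error review (must start by hour 12) depends on it, the practice exam must finish by hour 12. Backing off its 3-hour duration gives a latest start of hour 9.
Nothing follows final review; the deadline of hour 18 is its only limit. It must start by 18 − 7 = hour 11.
For flashcard drill: the practice exam (must start by hour 9); final review (must start by hour 11). The most restrictive is hour 9; with a 1-hour duration, flashcard drill must start by hour 8.
For textbook reading: flashcard drill (must start by hour 8); the practice exam (must start by hour 9). The most restrictive is hour 8; with a 6-hour duration, textbook reading must start by hour 2.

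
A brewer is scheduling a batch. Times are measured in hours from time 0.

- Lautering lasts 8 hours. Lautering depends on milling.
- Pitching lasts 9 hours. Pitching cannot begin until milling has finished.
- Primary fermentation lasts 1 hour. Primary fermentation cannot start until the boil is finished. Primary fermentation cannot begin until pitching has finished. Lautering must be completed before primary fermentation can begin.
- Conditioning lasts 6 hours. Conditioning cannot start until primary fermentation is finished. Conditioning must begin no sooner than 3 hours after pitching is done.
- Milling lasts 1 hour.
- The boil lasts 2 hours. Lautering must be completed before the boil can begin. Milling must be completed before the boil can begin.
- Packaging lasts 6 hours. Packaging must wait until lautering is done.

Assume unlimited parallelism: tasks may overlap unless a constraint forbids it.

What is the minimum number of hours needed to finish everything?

Nothing blocks milling, so it runs from hour 0 to hour 1.
Pitching waits on milling (finishes hour 1), so it starts at hour 1 and finishes at 1 + 9 = hour 10.
Lautering waits on milling (finishes hour 1), so it starts at hour 1 and finishes at 1 + 8 = hour 9.
Packaging cannot begin until lautering (finishes hour 9). It runs from hour 9 to 9 + 6 = hour 15.
The boil needs all of lautering (finishes hour 9); milling (finishes hour 1). That puts its earliest start at hour 9; it finishes at 9 + 2 = hour 11.
Primary fermentation has to wait for the boil (finishes hour 11); pitching (finishes hour 10); lautering (finishes hour 9). The latest of these is hour 11, so primary fermentation runs hour 11 to 11 + 1 = hour 12.
Conditioning needs all of primary fermentation (finishes hour 12); pitching (finishes hour 10, plus 3-hour gap → hour 13). That puts its earliest start at hour 13; it finishes at 13 + 6 = hour 19.
All tasks are finished once the last one completes. Finish times: Milling at 1, Lautering at 9, The boil at 11, Pitching at 10, Primary fermentation at 12, Conditioning at 19, Packaging at 15. The latest is hour 19.

19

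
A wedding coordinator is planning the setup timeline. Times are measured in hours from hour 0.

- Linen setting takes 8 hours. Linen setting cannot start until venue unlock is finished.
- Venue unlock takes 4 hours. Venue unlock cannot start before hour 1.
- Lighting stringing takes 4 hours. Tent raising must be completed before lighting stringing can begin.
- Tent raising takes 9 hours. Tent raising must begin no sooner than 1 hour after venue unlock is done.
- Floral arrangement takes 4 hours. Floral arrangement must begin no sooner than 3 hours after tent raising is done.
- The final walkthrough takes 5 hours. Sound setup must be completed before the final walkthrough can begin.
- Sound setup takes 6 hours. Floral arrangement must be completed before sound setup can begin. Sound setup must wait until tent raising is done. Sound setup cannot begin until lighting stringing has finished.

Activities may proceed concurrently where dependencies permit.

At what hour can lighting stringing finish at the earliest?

19

After its own release at hour 1, venue unlock can start at hour 1 and finishes at hour 5.
Tent raising cannot begin until venue unlock (finishes hour 5, plus 1-hour gap → hour 6). It runs from hour 6 to 6 + 9 = hour 15.
Lighting stringing cannot begin until tent raising (finishes hour 15). It runs from hour 15 to 15 + 4 = hour 19.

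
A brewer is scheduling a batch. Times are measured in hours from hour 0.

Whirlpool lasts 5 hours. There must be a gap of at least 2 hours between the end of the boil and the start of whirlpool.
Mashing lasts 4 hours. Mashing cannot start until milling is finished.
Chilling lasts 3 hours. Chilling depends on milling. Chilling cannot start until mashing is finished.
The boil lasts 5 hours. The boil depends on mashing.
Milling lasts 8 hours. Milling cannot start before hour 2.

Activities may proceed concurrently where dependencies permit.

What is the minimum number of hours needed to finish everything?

Milling waits on its own release at hour 2, so it starts at hour 2 and finishes at 2 + 8 = hour 10.
Mashing waits on milling (finishes hour 10), so it starts at hour 10 and finishes at 10 + 4 = hour 14.
For chilling: milling (finishes hour 10); mashing (finishes hour 14). Taking the maximum gives a start of hour 14, and it finishes at 14 + 3 = hour 17.
After mashing (finishes hour 14), the boil can start at hour 14 and finishes at hour 19.
Whirlpool waits on the boil (finishes hour 19, plus 2-hour gap → hour 21), so it starts at hour 21 and finishes at 21 + 5 = hour 26.
All tasks are finished once the last one completes. Finish times: Milling at 10, Mashing at 14, The boil at 19, Whirlpool at 26, Chilling at 17. The latest is hour 26.

26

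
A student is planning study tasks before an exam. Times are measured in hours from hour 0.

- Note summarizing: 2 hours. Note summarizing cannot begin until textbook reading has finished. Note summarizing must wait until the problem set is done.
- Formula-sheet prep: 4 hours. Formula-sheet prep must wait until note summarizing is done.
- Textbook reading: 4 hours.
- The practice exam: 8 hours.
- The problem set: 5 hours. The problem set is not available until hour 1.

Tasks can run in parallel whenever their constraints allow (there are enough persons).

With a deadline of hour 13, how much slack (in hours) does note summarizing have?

1

After its own release at hour 1, the problem set can start at hour 1 and finishes at hour 6.
Textbook reading can start immediately at hour 0; it finishes at hour 4.
Note summarizing cannot start until textbook reading (finishes hour 4); the problem set (finishes hour 6). The controlling bound is hour 6, so note summarizing finishes at 6 + 2 = hour 8.

Working backward from the deadline:
Formula-sheet prep must finish by hour 13; it takes 4 hours, so it must start by 13 − 4 = hour 9.
Note summarizing feeds into formula-sheet prep (must start by hour 9); so note summarizing must finish by hour 9 and therefore start by hour 7.
So note summarizing can start as early as hour 6 and as late as hour 7, giving 7 − 6 = 1 hour of slack.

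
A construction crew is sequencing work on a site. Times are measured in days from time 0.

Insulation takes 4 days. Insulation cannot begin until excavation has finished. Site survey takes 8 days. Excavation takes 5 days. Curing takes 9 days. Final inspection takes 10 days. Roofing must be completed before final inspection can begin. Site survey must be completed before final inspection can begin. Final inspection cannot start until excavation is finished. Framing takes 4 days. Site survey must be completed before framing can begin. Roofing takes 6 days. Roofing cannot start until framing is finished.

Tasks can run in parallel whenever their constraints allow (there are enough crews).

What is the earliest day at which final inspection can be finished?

28

Excavation can start immediately at day 0; it finishes at day 5.
Site survey can start immediately at day 0; it finishes at day 8.
Framing cannot begin until site survey (finishes day 8). It runs from day 8 to 8 + 4 = day 12.
After framing (finishes day 12), roofing can start at day 12 and finishes at day 18.
Final inspection has to wait for roofing (finishes day 18); site survey (finishes day 8); excavation (finishes day 5). The latest of these is day 18, so final inspection runs day 18 to 18 + 10 = day 28.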